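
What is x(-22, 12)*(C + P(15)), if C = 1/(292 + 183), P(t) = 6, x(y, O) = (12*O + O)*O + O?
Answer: 5371284/475 ≈ 11308.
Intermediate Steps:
x(y, O) = O + 13*O² (x(y, O) = (13*O)*O + O = 13*O² + O = O + 13*O²)
C = 1/475 ≈ 0.0021053
x(-22, 12)*(C + P(15)) = (12*(1 + 13*12))*(1/475 + 6) = (12*(1 + 156))*(2851/475) = (12*157)*(2851/475) = 1884*(2851/475) = 5371284/475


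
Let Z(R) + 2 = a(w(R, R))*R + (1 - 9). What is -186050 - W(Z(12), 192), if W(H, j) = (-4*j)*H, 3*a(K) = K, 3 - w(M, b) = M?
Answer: -221378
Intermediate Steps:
w(M, b) = 3 - M
a(K) = K/3
Z(R) = -10 + R*(1 - R/3) (Z(R) = -2 + (((3 - R)/3)*R + (1 - 9)) = -2 + ((1 - R/3)*R - 8) = -2 + (R*(1 - R/3) - 8) = -2 + (-8 + R*(1 - R/3)) = -10 + R*(1 - R/3))
W(H, j) = -4*H*j
-186050 - W(Z(12), 192) = -186050 - (-4)*(-10 + 12 - 1/3*12**2)*192 = -186050 - (-4)*(-10 + 12 - 1/3*144)*192 = -186050 - (-4)*(-10 + 12 - 48)*192 = -186050 - (-4)*(-46)*192 = -186050 - 1*35328 = -186050 - 35328 = -221378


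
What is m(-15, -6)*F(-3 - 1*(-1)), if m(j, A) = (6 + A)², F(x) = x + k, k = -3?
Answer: 0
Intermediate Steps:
F(x) = -3 + x (F(x) = x - 3 = -3 + x)
m(-15, -6)*F(-3 - 1*(-1)) = (6 - 6)²*(-3 + (-3 - 1*(-1))) = 0²*(-3 + (-3 + 1)) = 0*(-3 - 2) = 0*(-5) = 0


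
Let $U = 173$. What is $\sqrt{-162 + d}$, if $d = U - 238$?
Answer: $i \sqrt{227} \approx 15.067 i$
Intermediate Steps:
$d = -65$ ($d = 173 - 238 = -65$)
$\sqrt{-162 + d} = \sqrt{-162 - 65} = \sqrt{-227} = i \sqrt{227}$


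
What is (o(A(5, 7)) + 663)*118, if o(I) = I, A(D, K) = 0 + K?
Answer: 79060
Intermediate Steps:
A(D, K) = K
(o(A(5, 7)) + 663)*118 = (7 + 663)*118 = 670*118 = 79060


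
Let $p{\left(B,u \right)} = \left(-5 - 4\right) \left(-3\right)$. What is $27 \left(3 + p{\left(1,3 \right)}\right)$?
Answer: $810$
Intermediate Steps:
$p{\left(B,u \right)} = 27$ ($p{\left(B,u \right)} = \left(-9\right) \left(-3\right) = 27$)
$27 \left(3 + p{\left(1,3 \right)}\right) = 27 \left(3 + 27\right) = 27 \cdot 30 = 810$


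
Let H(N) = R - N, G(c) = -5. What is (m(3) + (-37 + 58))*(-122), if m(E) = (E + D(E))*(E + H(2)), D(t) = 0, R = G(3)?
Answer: -1098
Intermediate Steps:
R = -5
H(N) = -5 - N
m(E) = E*(-7 + E) (m(E) = (E + 0)*(E + (-5 - 1*2)) = E*(E + (-5 - 2)) = E*(E - 7) = E*(-7 + E))
(m(3) + (-37 + 58))*(-122) = (3*(-7 + 3) + (-37 + 58))*(-122) = (3*(-4) + 21)*(-122) = (-12 + 21)*(-122) = 9*(-122) = -1098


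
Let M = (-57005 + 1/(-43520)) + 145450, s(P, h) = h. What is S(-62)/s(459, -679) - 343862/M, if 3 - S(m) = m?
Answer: -10411342824895/2613556824921 ≈ -3.9836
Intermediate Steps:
S(m) = 3 - m
M = 3849126399/43520 (M = (-57005 - 1/43520) + 145450 = -2480857601/43520 + 145450 = 3849126399/43520 ≈ 88445.)
S(-62)/s(459, -679) - 343862/M = (3 - 1*(-62))/(-679) - 343862/3849126399/43520 = (3 + 62)*(-1/679) - 343862*43520/3849126399 = 65*(-1/679) - 14964874240/3849126399 = -65/679 - 14964874240/3849126399 = -10411342824895/2613556824921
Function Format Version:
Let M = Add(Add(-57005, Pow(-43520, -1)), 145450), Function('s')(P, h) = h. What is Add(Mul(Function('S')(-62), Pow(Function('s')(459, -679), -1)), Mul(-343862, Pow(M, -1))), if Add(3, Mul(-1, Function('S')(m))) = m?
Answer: Rational(-10411342824895, 2613556824921) ≈ -3.9836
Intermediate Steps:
Function('S')(m) = Add(3, Mul(-1, m))
M = Rational(3849126399, 43520) (M = Add(Add(-57005, Rational(-1, 43520)), 145450) = Add(Rational(-2480857601, 43520), 145450) = Rational(3849126399, 43520) ≈ 88445.)
Add(Mul(Function('S')(-62), Pow(Function('s')(459, -679), -1)), Mul(-343862, Pow(M, -1))) = Add(Mul(Add(3, Mul(-1, -62)), Pow(-679, -1)), Mul(-343862, Pow(Rational(3849126399, 43520), -1))) = Add(Mul(Add(3, 62), Rational(-1, 679)), Mul(-343862, Rational(43520, 3849126399))) = Add(Mul(65, Rational(-1, 679)), Rational(-14964874240, 3849126399)) = Add(Rational(-65, 679), Rational(-14964874240, 3849126399)) = Rational(-10411342824895, 2613556824921)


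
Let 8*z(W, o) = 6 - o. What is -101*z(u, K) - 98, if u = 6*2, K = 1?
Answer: -1289/8 ≈ -161.13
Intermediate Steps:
u = 12
z(W, o) = 3/4 - o/8 (z(W, o) = (6 - o)/8 = 3/4 - o/8)
-101*z(u, K) - 98 = -101*(3/4 - 1/8*1) - 98 = -101*(3/4 - 1/8) - 98 = -101*5/8 - 98 = -505/8 - 98 = -1289/8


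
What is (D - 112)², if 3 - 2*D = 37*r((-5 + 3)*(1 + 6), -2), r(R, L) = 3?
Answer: 27556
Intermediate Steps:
D = -54 (D = 3/2 - 37*3/2 = 3/2 - ½*111 = 3/2 - 111/2 = -54)
(D - 112)² = (-54 - 112)² = (-166)² = 27556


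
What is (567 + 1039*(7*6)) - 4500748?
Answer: -4456543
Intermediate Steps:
(567 + 1039*(7*6)) - 4500748 = (567 + 1039*42) - 4500748 = (567 + 43638) - 4500748 = 44205 - 4500748 = -4456543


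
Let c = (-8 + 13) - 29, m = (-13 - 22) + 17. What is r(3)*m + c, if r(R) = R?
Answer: -78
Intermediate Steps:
m = -18 (m = -35 + 17 = -18)
c = -24 (c = 5 - 29 = -24)
r(3)*m + c = 3*(-18) - 24 = -54 - 24 = -78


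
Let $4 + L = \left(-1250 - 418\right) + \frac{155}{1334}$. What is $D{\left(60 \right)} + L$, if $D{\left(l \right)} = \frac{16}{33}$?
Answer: $- \frac{73578325}{44022} \approx -1671.4$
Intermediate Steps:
$L = - \frac{2230293}{1334}$ ($L = -4 + \left(\left(-1250 - 418\right) + \frac{155}{1334}\right) = -4 + \left(-1668 + 155 \cdot \frac{1}{1334}\right) = -4 + \left(-1668 + \frac{155}{1334}\right) = -4 - \frac{2224957}{1334} = - \frac{2230293}{1334} \approx -1671.9$)
$D{\left(l \right)} = \frac{16}{33}$ ($D{\left(l \right)} = 16 \cdot \frac{1}{33} = \frac{16}{33}$)
$D{\left(60 \right)} + L = \frac{16}{33} - \frac{2230293}{1334} = - \frac{73578325}{44022}$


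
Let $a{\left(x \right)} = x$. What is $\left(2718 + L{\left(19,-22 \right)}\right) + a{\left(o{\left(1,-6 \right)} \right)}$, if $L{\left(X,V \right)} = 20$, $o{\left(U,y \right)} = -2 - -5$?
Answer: $2741$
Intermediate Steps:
$o{\left(U,y \right)} = 3$ ($o{\left(U,y \right)} = -2 + 5 = 3$)
$\left(2718 + L{\left(19,-22 \right)}\right) + a{\left(o{\left(1,-6 \right)} \right)} = \left(2718 + 20\right) + 3 = 2738 + 3 = 2741$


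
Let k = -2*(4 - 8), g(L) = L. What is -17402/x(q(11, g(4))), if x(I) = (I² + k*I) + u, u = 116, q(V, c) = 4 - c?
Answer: -8701/58 ≈ -150.02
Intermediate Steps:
k = 8 (k = -2*(-4) = 8)
x(I) = 116 + I² + 8*I (x(I) = (I² + 8*I) + 116 = 116 + I² + 8*I)
-17402/x(q(11, g(4))) = -17402/(116 + (4 - 1*4)² + 8*(4 - 1*4)) = -17402/(116 + (4 - 4)² + 8*(4 - 4)) = -17402/(116 + 0² + 8*0) = -17402/(116 + 0 + 0) = -17402/116 = -17402*1/116 = -8701/58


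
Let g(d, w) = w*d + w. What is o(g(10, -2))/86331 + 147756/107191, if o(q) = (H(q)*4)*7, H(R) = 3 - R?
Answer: 261856264/188855229 ≈ 1.3865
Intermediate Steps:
g(d, w) = w + d*w (g(d, w) = d*w + w = w + d*w)
o(q) = 84 - 28*q (o(q) = ((3 - q)*4)*7 = (12 - 4*q)*7 = 84 - 28*q)
o(g(10, -2))/86331 + 147756/107191 = (84 - (-56)*(1 + 10))/86331 + 147756/107191 = (84 - (-56)*11)*(1/86331) + 147756*(1/107191) = (84 - 28*(-22))*(1/86331) + 21108/15313 = (84 + 616)*(1/86331) + 21108/15313 = 700*(1/86331) + 21108/15313 = 100/12333 + 21108/15313 = 261856264/188855229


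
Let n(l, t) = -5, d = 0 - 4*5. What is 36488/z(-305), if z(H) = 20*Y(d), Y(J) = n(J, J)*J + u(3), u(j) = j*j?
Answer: 9122/545 ≈ 16.738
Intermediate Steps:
u(j) = j**2
d = -20 (d = 0 - 20 = -20)
Y(J) = 9 - 5*J (Y(J) = -5*J + 3**2 = -5*J + 9 = 9 - 5*J)
z(H) = 2180 (z(H) = 20*(9 - 5*(-20)) = 20*(9 + 100) = 20*109 = 2180)
36488/z(-305) = 36488/2180 = 36488*(1/2180) = 9122/545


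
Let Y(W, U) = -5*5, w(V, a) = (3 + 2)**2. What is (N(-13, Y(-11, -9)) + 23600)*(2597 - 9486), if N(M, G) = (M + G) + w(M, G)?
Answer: -162490843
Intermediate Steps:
w(V, a) = 25 (w(V, a) = 5**2 = 25)
Y(W, U) = -25
N(M, G) = 25 + G + M (N(M, G) = (M + G) + 25 = (G + M) + 25 = 25 + G + M)
(N(-13, Y(-11, -9)) + 23600)*(2597 - 9486) = ((25 - 25 - 13) + 23600)*(2597 - 9486) = (-13 + 23600)*(-6889) = 23587*(-6889) = -162490843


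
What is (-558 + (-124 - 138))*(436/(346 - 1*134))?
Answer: -89380/53 ≈ -1686.4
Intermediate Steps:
(-558 + (-124 - 138))*(436/(346 - 1*134)) = (-558 - 262)*(436/(346 - 134)) = -357520/212 = -820*109/53 = -89380/53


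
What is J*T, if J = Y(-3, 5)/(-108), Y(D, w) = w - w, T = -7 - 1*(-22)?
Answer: 0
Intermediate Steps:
T = 15 (T = -7 + 22 = 15)
Y(D, w) = 0
J = 0 (J = 0/(-108) = 0*(-1/108) = 0)
J*T = 0*15 = 0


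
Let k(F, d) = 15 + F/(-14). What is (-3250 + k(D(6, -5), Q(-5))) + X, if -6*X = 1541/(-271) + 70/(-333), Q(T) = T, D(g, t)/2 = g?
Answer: -12260840297/3790206 ≈ -3234.9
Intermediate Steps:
D(g, t) = 2*g
k(F, d) = 15 - F/14 (k(F, d) = 15 + F*(-1/14) = 15 - F/14)
X = 532123/541458 (X = -(1541/(-271) + 70/(-333))/6 = -(1541*(-1/271) + 70*(-1/333))/6 = -(-1541/271 - 70/333)/6 = -⅙*(-532123/90243) = 532123/541458 ≈ 0.98276)
(-3250 + k(D(6, -5), Q(-5))) + X = (-3250 + (15 - 6/7)) + 532123/541458 = (-3250 + 99/7) + 532123/541458 = -22651/7 + 532123/541458 = -12260840297/3790206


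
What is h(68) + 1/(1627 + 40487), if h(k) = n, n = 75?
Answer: 3158551/42114 ≈ 75.000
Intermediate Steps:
h(k) = 75
h(68) + 1/(1627 + 40487) = 75 + 1/(1627 + 40487) = 75 + 1/42114 = 3158551/42114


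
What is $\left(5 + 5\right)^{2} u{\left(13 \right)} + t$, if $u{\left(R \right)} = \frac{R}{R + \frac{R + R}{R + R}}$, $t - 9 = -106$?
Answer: $- \frac{29}{7} \approx -4.1429$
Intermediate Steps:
$t = -97$ ($t = 9 - 106 = -97$)
$u{\left(R \right)} = \frac{R}{1 + R}$ ($u{\left(R \right)} = \frac{R}{R + \frac{2 R}{2 R}} = \frac{R}{R + 2 R \frac{1}{2 R}} = \frac{R}{R + 1} = \frac{R}{1 + R}$)
$\left(5 + 5\right)^{2} u{\left(13 \right)} + t = \left(5 + 5\right)^{2} \frac{13}{1 + 13} - 97 = 10^{2} \cdot \frac{13}{14} - 97 = 100 \cdot 13 \cdot \frac{1}{14} - 97 = 100 \cdot \frac{13}{14} - 97 = \frac{650}{7} - 97 = - \frac{29}{7}$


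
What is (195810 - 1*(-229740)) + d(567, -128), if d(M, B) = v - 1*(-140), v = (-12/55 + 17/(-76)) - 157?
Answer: 1778726093/4180 ≈ 4.2553e+5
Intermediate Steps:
v = -658107/4180 (v = (-12*1/55 + 17*(-1/76)) - 157 = (-12/55 - 17/76) - 157 = -1847/4180 - 157 = -658107/4180 ≈ -157.44)
d(M, B) = -72907/4180 (d(M, B) = -658107/4180 - 1*(-140) = -658107/4180 + 140 = -72907/4180)
(195810 - 1*(-229740)) + d(567, -128) = (195810 - 1*(-229740)) - 72907/4180 = (195810 + 229740) - 72907/4180 = 425550 - 72907/4180 = 1778726093/4180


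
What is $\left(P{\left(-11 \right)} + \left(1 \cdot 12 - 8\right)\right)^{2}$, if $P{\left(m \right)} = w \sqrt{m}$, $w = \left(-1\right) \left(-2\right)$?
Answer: $-28 + 16 i \sqrt{11} \approx -28.0 + 53.066 i$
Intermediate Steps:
$w = 2$
$P{\left(m \right)} = 2 \sqrt{m}$
$\left(P{\left(-11 \right)} + \left(1 \cdot 12 - 8\right)\right)^{2} = \left(2 \sqrt{-11} + \left(1 \cdot 12 - 8\right)\right)^{2} = \left(2 i \sqrt{11} + \left(12 - 8\right)\right)^{2} = \left(2 i \sqrt{11} + 4\right)^{2} = \left(4 + 2 i \sqrt{11}\right)^{2}$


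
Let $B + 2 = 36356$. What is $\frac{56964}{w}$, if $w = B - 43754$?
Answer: $- \frac{14241}{1850} \approx -7.6978$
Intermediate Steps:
$B = 36354$ ($B = -2 + 36356 = 36354$)
$w = -7400$ ($w = 36354 - 43754 = -7400$)
$\frac{56964}{w} = \frac{56964}{-7400} = 56964 \left(- \frac{1}{7400}\right) = - \frac{14241}{1850}$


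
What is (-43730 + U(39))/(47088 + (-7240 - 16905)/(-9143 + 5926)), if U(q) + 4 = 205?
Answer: -140032793/151506241 ≈ -0.92427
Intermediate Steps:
U(q) = 201 (U(q) = -4 + 205 = 201)
(-43730 + U(39))/(47088 + (-7240 - 16905)/(-9143 + 5926)) = (-43730 + 201)/(47088 + (-7240 - 16905)/(-9143 + 5926)) = -43529/(47088 - 24145/(-3217)) = -43529/(47088 - 24145*(-1/3217)) = -43529/(47088 + 24145/3217) = -43529/151506241/3217 = -43529*3217/151506241 = -140032793/151506241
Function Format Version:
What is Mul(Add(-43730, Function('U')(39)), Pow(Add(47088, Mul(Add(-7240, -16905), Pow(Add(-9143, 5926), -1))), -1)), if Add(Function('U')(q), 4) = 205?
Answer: Rational(-140032793, 151506241) ≈ -0.92427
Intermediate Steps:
Function('U')(q) = 201 (Function('U')(q) = Add(-4, 205) = 201)
Mul(Add(-43730, Function('U')(39)), Pow(Add(47088, Mul(Add(-7240, -16905), Pow(Add(-9143, 5926), -1))), -1)) = Mul(Add(-43730, 201), Pow(Add(47088, Mul(Add(-7240, -16905), Pow(Add(-9143, 5926), -1))), -1)) = Mul(-43529, Pow(Add(47088, Mul(-24145, Pow(-3217, -1))), -1)) = Mul(-43529, Pow(Add(47088, Mul(-24145, Rational(-1, 3217))), -1)) = Mul(-43529, Pow(Add(47088, Rational(24145, 3217)), -1)) = Mul(-43529, Pow(Rational(151506241, 3217), -1)) = Mul(-43529, Rational(3217, 151506241)) = Rational(-140032793, 151506241)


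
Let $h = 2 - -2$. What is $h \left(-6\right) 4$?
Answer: $-96$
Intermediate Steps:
$h = 4$ ($h = 2 + 2 = 4$)
$h \left(-6\right) 4 = 4 \left(-6\right) 4 = \left(-24\right) 4 = -96$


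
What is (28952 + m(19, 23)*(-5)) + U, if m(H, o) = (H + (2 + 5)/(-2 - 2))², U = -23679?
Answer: 60563/16 ≈ 3785.2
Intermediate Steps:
m(H, o) = (-7/4 + H)² (m(H, o) = (H + 7/(-4))² = (H + 7*(-¼))² = (H - 7/4)² = (-7/4 + H)²)
(28952 + m(19, 23)*(-5)) + U = (28952 + ((-7 + 4*19)²/16)*(-5)) - 23679 = (28952 + ((-7 + 76)²/16)*(-5)) - 23679 = (28952 + ((1/16)*69²)*(-5)) - 23679 = (28952 + ((1/16)*4761)*(-5)) - 23679 = (28952 + (4761/16)*(-5)) - 23679 = (28952 - 23805/16) - 23679 = 439427/16 - 23679 = 60563/16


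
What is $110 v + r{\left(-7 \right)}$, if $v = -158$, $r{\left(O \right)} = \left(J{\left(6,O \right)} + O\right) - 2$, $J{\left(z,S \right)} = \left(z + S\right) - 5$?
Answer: $-17395$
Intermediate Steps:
$J{\left(z,S \right)} = -5 + S + z$ ($J{\left(z,S \right)} = \left(S + z\right) - 5 = -5 + S + z$)
$r{\left(O \right)} = -1 + 2 O$ ($r{\left(O \right)} = \left(\left(-5 + O + 6\right) + O\right) - 2 = \left(\left(1 + O\right) + O\right) - 2 = \left(1 + 2 O\right) - 2 = -1 + 2 O$)
$110 v + r{\left(-7 \right)} = 110 \left(-158\right) + \left(-1 + 2 \left(-7\right)\right) = -17380 - 15 = -17395$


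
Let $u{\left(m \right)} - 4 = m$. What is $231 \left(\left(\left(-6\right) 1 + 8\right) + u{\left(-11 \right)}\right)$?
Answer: $-1155$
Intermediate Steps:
$u{\left(m \right)} = 4 + m$
$231 \left(\left(\left(-6\right) 1 + 8\right) + u{\left(-11 \right)}\right) = 231 \left(\left(\left(-6\right) 1 + 8\right) + \left(4 - 11\right)\right) = 231 \left(\left(-6 + 8\right) - 7\right) = 231 \left(2 - 7\right) = 231 \left(-5\right) = -1155$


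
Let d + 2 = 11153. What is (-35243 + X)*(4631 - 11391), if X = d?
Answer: 162861920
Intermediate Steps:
d = 11151 (d = -2 + 11153 = 11151)
X = 11151
(-35243 + X)*(4631 - 11391) = (-35243 + 11151)*(4631 - 11391) = -24092*(-6760) = 162861920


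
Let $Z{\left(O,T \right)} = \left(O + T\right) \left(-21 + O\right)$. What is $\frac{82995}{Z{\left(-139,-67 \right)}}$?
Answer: $\frac{16599}{6592} \approx 2.5181$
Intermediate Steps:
$Z{\left(O,T \right)} = \left(-21 + O\right) \left(O + T\right)$
$\frac{82995}{Z{\left(-139,-67 \right)}} = \frac{82995}{\left(-139\right)^{2} - -2919 - -1407 - -9313} = \frac{82995}{19321 + 2919 + 1407 + 9313} = \frac{82995}{32960} = 82995 \cdot \frac{1}{32960} = \frac{16599}{6592}$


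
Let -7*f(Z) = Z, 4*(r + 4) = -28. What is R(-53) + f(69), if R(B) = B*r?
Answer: 4012/7 ≈ 573.14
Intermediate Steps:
r = -11 (r = -4 + (1/4)*(-28) = -4 - 7 = -11)
f(Z) = -Z/7
R(B) = -11*B (R(B) = B*(-11) = -11*B)
R(-53) + f(69) = -11*(-53) - 1/7*69 = 583 - 69/7 = 4012/7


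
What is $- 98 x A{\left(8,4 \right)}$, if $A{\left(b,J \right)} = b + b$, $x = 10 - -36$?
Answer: $-72128$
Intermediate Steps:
$x = 46$ ($x = 10 + 36 = 46$)
$A{\left(b,J \right)} = 2 b$
$- 98 x A{\left(8,4 \right)} = \left(-98\right) 46 \cdot 2 \cdot 8 = \left(-4508\right) 16 = -72128$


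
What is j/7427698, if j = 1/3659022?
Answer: 1/27178110391356 ≈ 3.6794e-14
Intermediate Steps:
j = 1/3659022 ≈ 2.7330e-7
j/7427698 = (1/3659022)/7427698 = (1/3659022)*(1/7427698) = 1/27178110391356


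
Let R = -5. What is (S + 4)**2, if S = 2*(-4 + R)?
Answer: 196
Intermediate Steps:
S = -18 (S = 2*(-4 - 5) = 2*(-9) = -18)
(S + 4)**2 = (-18 + 4)**2 = (-14)**2 = 196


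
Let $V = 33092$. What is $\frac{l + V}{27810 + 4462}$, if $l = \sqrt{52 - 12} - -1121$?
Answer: $\frac{34213}{32272} + \frac{\sqrt{10}}{16136} \approx 1.0603$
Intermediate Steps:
$l = 1121 + 2 \sqrt{10}$ ($l = \sqrt{40} + 1121 = 2 \sqrt{10} + 1121 = 1121 + 2 \sqrt{10} \approx 1127.3$)
$\frac{l + V}{27810 + 4462} = \frac{\left(1121 + 2 \sqrt{10}\right) + 33092}{27810 + 4462} = \frac{34213 + 2 \sqrt{10}}{32272} = \left(34213 + 2 \sqrt{10}\right) \frac{1}{32272} = \frac{34213}{32272} + \frac{\sqrt{10}}{16136}$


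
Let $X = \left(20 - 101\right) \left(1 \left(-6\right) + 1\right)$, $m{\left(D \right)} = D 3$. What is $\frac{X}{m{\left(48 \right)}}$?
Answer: $\frac{45}{16} \approx 2.8125$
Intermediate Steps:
$m{\left(D \right)} = 3 D$
$X = 405$ ($X = - 81 \left(-6 + 1\right) = \left(-81\right) \left(-5\right) = 405$)
$\frac{X}{m{\left(48 \right)}} = \frac{405}{3 \cdot 48} = \frac{405}{144} = 405 \cdot \frac{1}{144} = \frac{45}{16}$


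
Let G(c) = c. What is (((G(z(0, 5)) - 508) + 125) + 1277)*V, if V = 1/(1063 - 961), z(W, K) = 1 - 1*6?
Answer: 889/102 ≈ 8.7157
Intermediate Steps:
z(W, K) = -5 (z(W, K) = 1 - 6 = -5)
V = 1/102 ≈ 0.0098039
(((G(z(0, 5)) - 508) + 125) + 1277)*V = (((-5 - 508) + 125) + 1277)*(1/102) = ((-513 + 125) + 1277)*(1/102) = (-388 + 1277)*(1/102) = 889*(1/102) = 889/102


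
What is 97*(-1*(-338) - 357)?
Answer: -1843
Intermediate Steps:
97*(-1*(-338) - 357) = 97*(338 - 357) = 97*(-19) = -1843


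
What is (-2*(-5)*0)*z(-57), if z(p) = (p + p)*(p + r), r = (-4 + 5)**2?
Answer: 0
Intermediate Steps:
r = 1 (r = 1**2 = 1)
z(p) = 2*p*(1 + p) (z(p) = (p + p)*(p + 1) = (2*p)*(1 + p) = 2*p*(1 + p))
(-2*(-5)*0)*z(-57) = (-2*(-5)*0)*(2*(-57)*(1 - 57)) = (10*0)*(2*(-57)*(-56)) = 0*6384 = 0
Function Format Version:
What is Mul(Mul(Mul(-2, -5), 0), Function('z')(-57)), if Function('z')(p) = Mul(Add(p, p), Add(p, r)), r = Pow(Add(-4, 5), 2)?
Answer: 0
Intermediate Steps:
r = 1 (r = Pow(1, 2) = 1)
Function('z')(p) = Mul(2, p, Add(1, p)) (Function('z')(p) = Mul(Add(p, p), Add(p, 1)) = Mul(Mul(2, p), Add(1, p)) = Mul(2, p, Add(1, p)))
Mul(Mul(Mul(-2, -5), 0), Function('z')(-57)) = Mul(Mul(Mul(-2, -5), 0), Mul(2, -57, Add(1, -57))) = Mul(Mul(10, 0), Mul(2, -57, -56)) = Mul(0, 6384) = 0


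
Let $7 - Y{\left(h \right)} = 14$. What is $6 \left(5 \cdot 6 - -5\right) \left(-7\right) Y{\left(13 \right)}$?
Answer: $10290$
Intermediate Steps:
$Y{\left(h \right)} = -7$ ($Y{\left(h \right)} = 7 - 14 = -7$)
$6 \left(5 \cdot 6 - -5\right) \left(-7\right) Y{\left(13 \right)} = 6 \left(5 \cdot 6 - -5\right) \left(-7\right) \left(-7\right) = 6 \left(30 + 5\right) \left(-7\right) \left(-7\right) = 6 \cdot 35 \left(-7\right) \left(-7\right) = 210 \left(-7\right) \left(-7\right) = \left(-1470\right) \left(-7\right) = 10290$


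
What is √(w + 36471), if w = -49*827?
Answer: 2*I*√1013 ≈ 63.655*I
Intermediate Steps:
w = -40523
√(w + 36471) = √(-40523 + 36471) = √(-4052) = 2*I*√1013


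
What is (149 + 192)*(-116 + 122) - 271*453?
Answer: -120717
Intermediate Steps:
(149 + 192)*(-116 + 122) - 271*453 = 341*6 - 122763 = 2046 - 122763 = -120717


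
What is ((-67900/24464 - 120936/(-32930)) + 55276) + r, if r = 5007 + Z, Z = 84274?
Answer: 14556971555493/100699940 ≈ 1.4456e+5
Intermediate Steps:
r = 89281 (r = 5007 + 84274 = 89281)
((-67900/24464 - 120936/(-32930)) + 55276) + r = ((-67900/24464 - 120936/(-32930)) + 55276) + 89281 = ((-67900*1/24464 - 120936*(-1/32930)) + 55276) + 89281 = ((-16975/6116 + 60468/16465) + 55276) + 89281 = (90328913/100699940 + 55276) + 89281 = 5566380212353/100699940 + 89281 = 14556971555493/100699940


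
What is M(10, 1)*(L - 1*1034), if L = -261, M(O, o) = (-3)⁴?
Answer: -104895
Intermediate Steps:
M(O, o) = 81
M(10, 1)*(L - 1*1034) = 81*(-261 - 1*1034) = 81*(-261 - 1034) = 81*(-1295) = -104895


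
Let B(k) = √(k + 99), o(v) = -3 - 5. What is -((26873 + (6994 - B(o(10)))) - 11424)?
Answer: -22443 + √91 ≈ -22433.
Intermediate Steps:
o(v) = -8
B(k) = √(99 + k)
-((26873 + (6994 - B(o(10)))) - 11424) = -((26873 + (6994 - √(99 - 8))) - 11424) = -((26873 + (6994 - √91)) - 11424) = -((33867 - √91) - 11424) = -(22443 - √91) = -22443 + √91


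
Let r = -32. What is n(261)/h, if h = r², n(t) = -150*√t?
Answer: -225*√29/512 ≈ -2.3665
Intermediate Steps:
h = 1024 (h = (-32)² = 1024)
n(261)/h = -450*√29/1024 = -450*√29*(1/1024) = -225*√29/512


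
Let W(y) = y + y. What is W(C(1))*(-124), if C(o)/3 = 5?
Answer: -3720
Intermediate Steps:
C(o) = 15 (C(o) = 3*5 = 15)
W(y) = 2*y
W(C(1))*(-124) = (2*15)*(-124) = 30*(-124) = -3720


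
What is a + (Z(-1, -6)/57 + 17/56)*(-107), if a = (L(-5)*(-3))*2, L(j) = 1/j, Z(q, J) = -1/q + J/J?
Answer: -559183/15960 ≈ -35.036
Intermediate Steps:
Z(q, J) = 1 - 1/q (Z(q, J) = -1/q + 1 = 1 - 1/q)
a = 6/5 (a = (-3/(-5))*2 = -⅕*(-3)*2 = (⅗)*2 = 6/5 ≈ 1.2000)
a + (Z(-1, -6)/57 + 17/56)*(-107) = 6/5 + (((-1 - 1)/(-1))/57 + 17/56)*(-107) = 6/5 + (-1*(-2)*(1/57) + 17*(1/56))*(-107) = 6/5 + (2*(1/57) + 17/56)*(-107) = 6/5 + (2/57 + 17/56)*(-107) = 6/5 + (1081/3192)*(-107) = 6/5 - 115667/3192 = -559183/15960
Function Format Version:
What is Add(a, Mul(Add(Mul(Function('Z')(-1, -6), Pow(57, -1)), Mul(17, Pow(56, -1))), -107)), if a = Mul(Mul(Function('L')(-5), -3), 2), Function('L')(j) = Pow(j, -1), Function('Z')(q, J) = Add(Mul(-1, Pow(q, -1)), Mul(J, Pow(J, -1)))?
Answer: Rational(-559183, 15960) ≈ -35.036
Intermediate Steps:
Function('Z')(q, J) = Add(1, Mul(-1, Pow(q, -1))) (Function('Z')(q, J) = Add(Mul(-1, Pow(q, -1)), 1) = Add(1, Mul(-1, Pow(q, -1))))
a = Rational(6, 5) (a = Mul(Mul(Pow(-5, -1), -3), 2) = Mul(Mul(Rational(-1, 5), -3), 2) = Mul(Rational(3, 5), 2) = Rational(6, 5) ≈ 1.2000)
Add(a, Mul(Add(Mul(Function('Z')(-1, -6), Pow(57, -1)), Mul(17, Pow(56, -1))), -107)) = Add(Rational(6, 5), Mul(Add(Mul(Mul(Pow(-1, -1), Add(-1, -1)), Pow(57, -1)), Mul(17, Pow(56, -1))), -107)) = Add(Rational(6, 5), Mul(Add(Mul(Mul(-1, -2), Rational(1, 57)), Mul(17, Rational(1, 56))), -107)) = Add(Rational(6, 5), Mul(Add(Mul(2, Rational(1, 57)), Rational(17, 56)), -107)) = Add(Rational(6, 5), Mul(Add(Rational(2, 57), Rational(17, 56)), -107)) = Add(Rational(6, 5), Mul(Rational(1081, 3192), -107)) = Add(Rational(6, 5), Rational(-115667, 3192)) = Rational(-559183, 15960)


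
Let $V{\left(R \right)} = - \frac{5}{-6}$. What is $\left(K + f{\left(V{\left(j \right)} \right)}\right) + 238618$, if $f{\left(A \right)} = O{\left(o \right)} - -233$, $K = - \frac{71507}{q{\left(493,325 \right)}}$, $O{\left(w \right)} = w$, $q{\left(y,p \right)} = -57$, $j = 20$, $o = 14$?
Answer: $\frac{13686812}{57} \approx 2.4012 \cdot 10^{5}$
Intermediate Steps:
$V{\left(R \right)} = \frac{5}{6}$ ($V{\left(R \right)} = \left(-5\right) \left(- \frac{1}{6}\right) = \frac{5}{6}$)
$K = \frac{71507}{57}$ ($K = - \frac{71507}{-57} = \left(-71507\right) \left(- \frac{1}{57}\right) = \frac{71507}{57} \approx 1254.5$)
$f{\left(A \right)} = 247$ ($f{\left(A \right)} = 14 - -233 = 14 + 233 = 247$)
$\left(K + f{\left(V{\left(j \right)} \right)}\right) + 238618 = \left(\frac{71507}{57} + 247\right) + 238618 = \frac{85586}{57} + 238618 = \frac{13686812}{57}$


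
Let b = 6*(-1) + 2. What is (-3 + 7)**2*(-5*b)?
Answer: 320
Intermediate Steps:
b = -4 (b = -6 + 2 = -4)
(-3 + 7)**2*(-5*b) = (-3 + 7)**2*(-5*(-4)) = 4**2*20 = 16*20 = 320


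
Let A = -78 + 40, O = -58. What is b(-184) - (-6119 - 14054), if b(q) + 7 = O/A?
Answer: 383183/19 ≈ 20168.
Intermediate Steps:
A = -38
b(q) = -104/19 (b(q) = -7 - 58/(-38) = -7 - 58*(-1/38) = -7 + 29/19 = -104/19)
b(-184) - (-6119 - 14054) = -104/19 - (-6119 - 14054) = -104/19 - 1*(-20173) = -104/19 + 20173 = 383183/19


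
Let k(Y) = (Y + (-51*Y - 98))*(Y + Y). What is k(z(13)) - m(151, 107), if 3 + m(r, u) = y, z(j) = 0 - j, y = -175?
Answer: -14174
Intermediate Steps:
z(j) = -j
m(r, u) = -178 (m(r, u) = -3 - 175 = -178)
k(Y) = 2*Y*(-98 - 50*Y) (k(Y) = (Y + (-98 - 51*Y))*(2*Y) = (-98 - 50*Y)*(2*Y) = 2*Y*(-98 - 50*Y))
k(z(13)) - m(151, 107) = -4*(-1*13)*(49 + 25*(-1*13)) - 1*(-178) = -4*(-13)*(49 + 25*(-13)) + 178 = -4*(-13)*(49 - 325) + 178 = -4*(-13)*(-276) + 178 = -14352 + 178 = -14174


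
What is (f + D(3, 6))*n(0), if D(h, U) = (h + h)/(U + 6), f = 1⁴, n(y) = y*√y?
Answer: 0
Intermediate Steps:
n(y) = y^(3/2)
f = 1
D(h, U) = 2*h/(6 + U) (D(h, U) = (2*h)/(6 + U) = 2*h/(6 + U))
(f + D(3, 6))*n(0) = (1 + 2*3/(6 + 6))*0^(3/2) = (1 + 2*3/12)*0 = (1 + 2*3*(1/12))*0 = (1 + ½)*0 = (3/2)*0 = 0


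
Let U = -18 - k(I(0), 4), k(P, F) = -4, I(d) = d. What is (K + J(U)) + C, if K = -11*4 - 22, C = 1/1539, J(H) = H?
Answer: -123119/1539 ≈ -79.999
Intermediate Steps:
U = -14 (U = -18 - 1*(-4) = -18 + 4 = -14)
C = 1/1539 ≈ 0.00064977
K = -66 (K = -44 - 22 = -66)
(K + J(U)) + C = (-66 - 14) + 1/1539 = -80 + 1/1539 = -123119/1539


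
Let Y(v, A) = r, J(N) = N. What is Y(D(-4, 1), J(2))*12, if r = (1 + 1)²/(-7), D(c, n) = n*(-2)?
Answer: -48/7 ≈ -6.8571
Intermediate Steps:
D(c, n) = -2*n
r = -4/7 (r = 2²*(-⅐) = 4*(-⅐) = -4/7 ≈ -0.57143)
Y(v, A) = -4/7
Y(D(-4, 1), J(2))*12 = -4/7*12 = -48/7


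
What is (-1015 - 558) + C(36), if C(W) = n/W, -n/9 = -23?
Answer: -6269/4 ≈ -1567.3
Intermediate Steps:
n = 207 (n = -9*(-23) = 207)
C(W) = 207/W
(-1015 - 558) + C(36) = (-1015 - 558) + 207/36 = -1573 + 207*(1/36) = -1573 + 23/4 = -6269/4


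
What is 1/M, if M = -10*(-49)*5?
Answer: 1/2450 ≈ 0.00040816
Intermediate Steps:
M = 2450 (M = 490*5 = 2450)
1/M = 1/2450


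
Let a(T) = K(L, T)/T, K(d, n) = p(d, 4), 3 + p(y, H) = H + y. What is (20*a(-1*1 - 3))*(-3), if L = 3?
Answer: 60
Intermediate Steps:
p(y, H) = -3 + H + y (p(y, H) = -3 + (H + y) = -3 + H + y)
K(d, n) = 1 + d (K(d, n) = -3 + 4 + d = 1 + d)
a(T) = 4/T (a(T) = (1 + 3)/T = 4/T)
(20*a(-1*1 - 3))*(-3) = (20*(4/(-1*1 - 3)))*(-3) = (20*(4/(-1 - 3)))*(-3) = (20*(4/(-4)))*(-3) = (20*(4*(-¼)))*(-3) = (20*(-1))*(-3) = -20*(-3) = 60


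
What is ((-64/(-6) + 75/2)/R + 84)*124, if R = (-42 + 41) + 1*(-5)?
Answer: 84785/9 ≈ 9420.6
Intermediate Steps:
R = -6 (R = -1 - 5 = -6)
((-64/(-6) + 75/2)/R + 84)*124 = ((-64/(-6) + 75/2)/(-6) + 84)*124 = ((-64*(-⅙) + 75*(½))*(-⅙) + 84)*124 = ((32/3 + 75/2)*(-⅙) + 84)*124 = ((289/6)*(-⅙) + 84)*124 = (-289/36 + 84)*124 = (2735/36)*124 = 84785/9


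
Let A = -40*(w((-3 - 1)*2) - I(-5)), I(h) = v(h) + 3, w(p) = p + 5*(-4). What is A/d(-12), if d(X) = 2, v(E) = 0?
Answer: 620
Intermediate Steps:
w(p) = -20 + p (w(p) = p - 20 = -20 + p)
I(h) = 3 (I(h) = 0 + 3 = 3)
A = 1240 (A = -40*((-20 + (-3 - 1)*2) - 1*3) = -40*((-20 - 4*2) - 3) = -40*((-20 - 8) - 3) = -40*(-28 - 3) = -40*(-31) = 1240)
A/d(-12) = 1240/2 = (1/2)*1240 = 620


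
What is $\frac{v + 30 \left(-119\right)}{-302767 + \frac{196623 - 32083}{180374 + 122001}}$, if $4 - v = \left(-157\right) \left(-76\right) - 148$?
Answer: $\frac{928291250}{18309801417} \approx 0.050699$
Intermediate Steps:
$v = -11780$ ($v = 4 - \left(\left(-157\right) \left(-76\right) - 148\right) = 4 - \left(11932 - 148\right) = 4 - 11784 = -11780$)
$\frac{v + 30 \left(-119\right)}{-302767 + \frac{196623 - 32083}{180374 + 122001}} = \frac{-11780 + 30 \left(-119\right)}{-302767 + \frac{196623 - 32083}{180374 + 122001}} = \frac{-11780 - 3570}{-302767 + \frac{164540}{302375}} = - \frac{15350}{-302767 + 164540 \cdot \frac{1}{302375}} = - \frac{15350}{-302767 + \frac{32908}{60475}} = - \frac{15350}{- \frac{18309801417}{60475}} = \left(-15350\right) \left(- \frac{60475}{18309801417}\right) = \frac{928291250}{18309801417}$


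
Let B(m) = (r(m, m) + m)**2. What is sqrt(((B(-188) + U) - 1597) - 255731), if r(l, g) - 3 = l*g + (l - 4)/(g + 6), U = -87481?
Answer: 2*sqrt(2558590206474)/91 ≈ 35155.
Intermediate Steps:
r(l, g) = 3 + g*l + (-4 + l)/(6 + g) (r(l, g) = 3 + (l*g + (l - 4)/(g + 6)) = 3 + (g*l + (-4 + l)/(6 + g)) = 3 + g*l + (-4 + l)/(6 + g))
B(m) = (m + (14 + m**3 + 4*m + 6*m**2)/(6 + m))**2 (B(m) = ((14 + m + 3*m + m*m**2 + 6*m*m)/(6 + m) + m)**2 = ((14 + m + 3*m + m**3 + 6*m**2)/(6 + m) + m)**2 = ((14 + m**3 + 4*m + 6*m**2)/(6 + m) + m)**2 = (m + (14 + m**3 + 4*m + 6*m**2)/(6 + m))**2)
sqrt(((B(-188) + U) - 1597) - 255731) = sqrt((((14 + (-188)**3 + 7*(-188)**2 + 10*(-188))**2/(6 - 188)**2 - 87481) - 1597) - 255731) = sqrt((((14 - 6644672 + 7*35344 - 1880)**2/(-182)**2 - 87481) - 1597) - 255731) = sqrt((((14 - 6644672 + 247408 - 1880)**2/33124 - 87481) - 1597) - 255731) = sqrt((((1/33124)*(-6399130)**2 - 87481) - 1597) - 255731) = sqrt((((1/33124)*40948864756900 - 87481) - 1597) - 255731) = sqrt(((10237216189225/8281 - 87481) - 1597) - 255731) = sqrt((10236491759064/8281 - 1597) - 255731) = sqrt(10236478534307/8281 - 255731) = sqrt(10234360825896/8281) = 2*sqrt(2558590206474)/91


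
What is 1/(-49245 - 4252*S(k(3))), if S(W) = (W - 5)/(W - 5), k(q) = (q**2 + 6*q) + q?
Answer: -1/53497 ≈ -1.8693e-5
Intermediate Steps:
k(q) = q**2 + 7*q
S(W) = 1 (S(W) = (-5 + W)/(-5 + W) = 1)
1/(-49245 - 4252*S(k(3))) = 1/(-49245 - 4252*1) = 1/(-49245 - 4252) = 1/(-53497) = -1/53497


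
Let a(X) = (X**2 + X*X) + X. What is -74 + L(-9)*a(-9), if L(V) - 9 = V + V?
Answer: -1451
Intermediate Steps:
L(V) = 9 + 2*V (L(V) = 9 + (V + V) = 9 + 2*V)
a(X) = X + 2*X**2 (a(X) = (X**2 + X**2) + X = 2*X**2 + X = X + 2*X**2)
-74 + L(-9)*a(-9) = -74 + (9 + 2*(-9))*(-9*(1 + 2*(-9))) = -74 + (9 - 18)*(-9*(1 - 18)) = -74 - (-81)*(-17) = -74 - 9*153 = -74 - 1377 = -1451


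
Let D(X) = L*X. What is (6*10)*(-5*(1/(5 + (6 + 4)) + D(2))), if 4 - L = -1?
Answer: -3020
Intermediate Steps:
L = 5 (L = 4 - 1*(-1) = 4 + 1 = 5)
D(X) = 5*X
(6*10)*(-5*(1/(5 + (6 + 4)) + D(2))) = (6*10)*(-5*(1/(5 + (6 + 4)) + 5*2)) = 60*(-5*(1/(5 + 10) + 10)) = 60*(-5*(1/15 + 10)) = 60*(-5*151/15) = 60*(-151/3) = -3020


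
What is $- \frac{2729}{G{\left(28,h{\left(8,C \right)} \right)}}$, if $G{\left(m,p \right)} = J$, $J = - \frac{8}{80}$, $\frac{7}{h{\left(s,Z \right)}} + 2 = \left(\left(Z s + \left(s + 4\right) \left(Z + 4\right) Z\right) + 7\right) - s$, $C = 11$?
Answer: $27290$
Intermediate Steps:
$h{\left(s,Z \right)} = \frac{7}{5 - s + Z s + Z \left(4 + Z\right) \left(4 + s\right)}$ ($h{\left(s,Z \right)} = \frac{7}{-2 - \left(-7 + s - Z s - \left(s + 4\right) \left(Z + 4\right) Z\right)} = \frac{7}{-2 - \left(-7 + s - Z s - \left(4 + s\right) \left(4 + Z\right) Z\right)} = \frac{7}{-2 - \left(-7 + s - Z s - \left(4 + Z\right) \left(4 + s\right) Z\right)} = \frac{7}{-2 - \left(-7 + s - Z s - Z \left(4 + Z\right) \left(4 + s\right)\right)} = \frac{7}{-2 + \left(7 - s + Z s + Z \left(4 + Z\right) \left(4 + s\right)\right)} = \frac{7}{5 - s + Z s + Z \left(4 + Z\right) \left(4 + s\right)}$)
$J = - \frac{1}{10}$ ($J = \left(-8\right) \frac{1}{80} = - \frac{1}{10} \approx -0.1$)
$G{\left(m,p \right)} = - \frac{1}{10}$
$- \frac{2729}{G{\left(28,h{\left(8,C \right)} \right)}} = - \frac{2729}{- \frac{1}{10}} = \left(-2729\right) \left(-10\right) = 27290$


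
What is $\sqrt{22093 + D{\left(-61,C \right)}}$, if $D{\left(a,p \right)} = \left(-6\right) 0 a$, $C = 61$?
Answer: $\sqrt{22093} \approx 148.64$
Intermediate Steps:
$D{\left(a,p \right)} = 0$ ($D{\left(a,p \right)} = 0 a = 0$)
$\sqrt{22093 + D{\left(-61,C \right)}} = \sqrt{22093 + 0} = \sqrt{22093}$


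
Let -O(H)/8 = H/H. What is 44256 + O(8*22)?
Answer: 44248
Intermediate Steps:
O(H) = -8 (O(H) = -8*H/H = -8*1 = -8)
44256 + O(8*22) = 44256 - 8 = 44248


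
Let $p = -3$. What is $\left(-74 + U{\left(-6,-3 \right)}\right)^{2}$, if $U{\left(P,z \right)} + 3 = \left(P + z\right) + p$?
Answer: $7921$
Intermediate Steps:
$U{\left(P,z \right)} = -6 + P + z$ ($U{\left(P,z \right)} = -3 - \left(3 - P - z\right) = -3 + \left(-3 + P + z\right) = -6 + P + z$)
$\left(-74 + U{\left(-6,-3 \right)}\right)^{2} = \left(-74 - 15\right)^{2} = \left(-89\right)^{2} = 7921$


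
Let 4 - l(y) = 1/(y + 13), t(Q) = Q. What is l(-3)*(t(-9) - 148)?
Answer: -6123/10 ≈ -612.30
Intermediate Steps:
l(y) = 4 - 1/(13 + y) (l(y) = 4 - 1/(y + 13) = 4 - 1/(13 + y))
l(-3)*(t(-9) - 148) = ((51 + 4*(-3))/(13 - 3))*(-9 - 148) = ((51 - 12)/10)*(-157) = ((⅒)*39)*(-157) = (39/10)*(-157) = -6123/10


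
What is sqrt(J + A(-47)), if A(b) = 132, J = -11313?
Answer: I*sqrt(11181) ≈ 105.74*I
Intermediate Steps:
sqrt(J + A(-47)) = sqrt(-11313 + 132) = sqrt(-11181) = I*sqrt(11181)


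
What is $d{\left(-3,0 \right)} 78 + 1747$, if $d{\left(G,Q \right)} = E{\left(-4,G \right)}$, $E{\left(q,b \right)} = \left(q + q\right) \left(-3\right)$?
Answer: $3619$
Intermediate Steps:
$E{\left(q,b \right)} = - 6 q$ ($E{\left(q,b \right)} = 2 q \left(-3\right) = - 6 q$)
$d{\left(G,Q \right)} = 24$ ($d{\left(G,Q \right)} = \left(-6\right) \left(-4\right) = 24$)
$d{\left(-3,0 \right)} 78 + 1747 = 24 \cdot 78 + 1747 = 1872 + 1747 = 3619$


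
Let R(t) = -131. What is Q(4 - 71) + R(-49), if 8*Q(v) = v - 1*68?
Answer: -1183/8 ≈ -147.88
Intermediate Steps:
Q(v) = -17/2 + v/8 (Q(v) = (v - 1*68)/8 = (v - 68)/8 = (-68 + v)/8 = -17/2 + v/8)
Q(4 - 71) + R(-49) = (-17/2 + (4 - 71)/8) - 131 = (-17/2 + (1/8)*(-67)) - 131 = (-17/2 - 67/8) - 131 = -135/8 - 131 = -1183/8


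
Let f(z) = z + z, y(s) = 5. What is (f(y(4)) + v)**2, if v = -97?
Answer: 7569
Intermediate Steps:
f(z) = 2*z
(f(y(4)) + v)**2 = (2*5 - 97)**2 = (10 - 97)**2 = (-87)**2 = 7569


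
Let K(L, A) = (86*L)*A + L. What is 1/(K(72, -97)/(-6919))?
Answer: 6919/600552 ≈ 0.011521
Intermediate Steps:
K(L, A) = L + 86*A*L (K(L, A) = 86*A*L + L = L + 86*A*L)
1/(K(72, -97)/(-6919)) = 1/((72*(1 + 86*(-97)))/(-6919)) = 1/((72*(1 - 8342))*(-1/6919)) = 1/((72*(-8341))*(-1/6919)) = 1/(-600552*(-1/6919)) = 1/(600552/6919) = 6919/600552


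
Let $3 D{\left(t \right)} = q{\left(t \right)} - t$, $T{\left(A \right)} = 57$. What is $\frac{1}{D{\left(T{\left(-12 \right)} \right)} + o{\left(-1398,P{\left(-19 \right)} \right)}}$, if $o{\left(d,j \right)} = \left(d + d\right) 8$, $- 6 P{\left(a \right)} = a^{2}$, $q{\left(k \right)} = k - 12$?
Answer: $- \frac{1}{22372} \approx -4.4699 \cdot 10^{-5}$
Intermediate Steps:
$q{\left(k \right)} = -12 + k$
$P{\left(a \right)} = - \frac{a^{2}}{6}$
$o{\left(d,j \right)} = 16 d$ ($o{\left(d,j \right)} = 2 d 8 = 16 d$)
$D{\left(t \right)} = -4$ ($D{\left(t \right)} = \frac{\left(-12 + t\right) - t}{3} = \frac{1}{3} \left(-12\right) = -4$)
$\frac{1}{D{\left(T{\left(-12 \right)} \right)} + o{\left(-1398,P{\left(-19 \right)} \right)}} = \frac{1}{-4 + 16 \left(-1398\right)} = \frac{1}{-4 - 22368} = \frac{1}{-22372} = - \frac{1}{22372}$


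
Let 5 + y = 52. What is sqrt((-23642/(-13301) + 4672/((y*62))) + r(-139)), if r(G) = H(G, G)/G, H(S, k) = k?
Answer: sqrt(744802144251)/412331 ≈ 2.0930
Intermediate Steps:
y = 47 (y = -5 + 52 = 47)
r(G) = 1 (r(G) = G/G = 1)
sqrt((-23642/(-13301) + 4672/((y*62))) + r(-139)) = sqrt((-23642/(-13301) + 4672/((47*62))) + 1) = sqrt((-23642*(-1/13301) + 4672/2914) + 1) = sqrt((23642/13301 + 4672*(1/2914)) + 1) = sqrt((23642/13301 + 2336/1457) + 1) = sqrt(1393990/412331 + 1) = sqrt(1806321/412331) = sqrt(744802144251)/412331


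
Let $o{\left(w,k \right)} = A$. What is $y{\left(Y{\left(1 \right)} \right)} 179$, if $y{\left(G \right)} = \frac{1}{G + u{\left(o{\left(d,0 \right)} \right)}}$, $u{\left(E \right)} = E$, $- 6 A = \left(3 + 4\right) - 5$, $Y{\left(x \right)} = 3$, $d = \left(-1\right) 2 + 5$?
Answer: $\frac{537}{8} \approx 67.125$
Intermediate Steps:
$d = 3$ ($d = -2 + 5 = 3$)
$A = - \frac{1}{3}$ ($A = - \frac{\left(3 + 4\right) - 5}{6} = - \frac{7 - 5}{6} = \left(- \frac{1}{6}\right) 2 = - \frac{1}{3} \approx -0.33333$)
$o{\left(w,k \right)} = - \frac{1}{3}$
$y{\left(G \right)} = \frac{1}{- \frac{1}{3} + G}$ ($y{\left(G \right)} = \frac{1}{G - \frac{1}{3}} = \frac{1}{- \frac{1}{3} + G}$)
$y{\left(Y{\left(1 \right)} \right)} 179 = \frac{3}{-1 + 3 \cdot 3} \cdot 179 = \frac{3}{-1 + 9} \cdot 179 = \frac{3}{8} \cdot 179 = \frac{537}{8}$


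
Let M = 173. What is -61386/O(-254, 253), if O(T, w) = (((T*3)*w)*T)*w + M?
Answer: -61386/12388814105 ≈ -4.9550e-6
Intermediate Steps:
O(T, w) = 173 + 3*T²*w² (O(T, w) = (((T*3)*w)*T)*w + 173 = (((3*T)*w)*T)*w + 173 = ((3*T*w)*T)*w + 173 = (3*w*T²)*w + 173 = 3*T²*w² + 173 = 173 + 3*T²*w²)
-61386/O(-254, 253) = -61386/(173 + 3*(-254)²*253²) = -61386/(173 + 3*64516*64009) = -61386/(173 + 12388813932) = -61386/12388814105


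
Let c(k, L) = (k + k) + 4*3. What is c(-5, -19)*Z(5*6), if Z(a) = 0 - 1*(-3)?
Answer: 6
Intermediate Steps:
c(k, L) = 12 + 2*k (c(k, L) = 2*k + 12 = 12 + 2*k)
Z(a) = 3 (Z(a) = 0 + 3 = 3)
c(-5, -19)*Z(5*6) = (12 + 2*(-5))*3 = (12 - 10)*3 = 2*3 = 6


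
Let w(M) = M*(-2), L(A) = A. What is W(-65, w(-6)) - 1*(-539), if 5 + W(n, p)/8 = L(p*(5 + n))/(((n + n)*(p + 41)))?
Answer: 344387/689 ≈ 499.84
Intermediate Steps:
w(M) = -2*M
W(n, p) = -40 + 4*p*(5 + n)/(n*(41 + p)) (W(n, p) = -40 + 8*((p*(5 + n))/(((n + n)*(p + 41)))) = -40 + 8*((p*(5 + n))/(((2*n)*(41 + p)))) = -40 + 8*((p*(5 + n))/((2*n*(41 + p)))) = -40 + 8*((p*(5 + n))*(1/(2*n*(41 + p)))) = -40 + 8*(p*(5 + n)/(2*n*(41 + p))) = -40 + 4*p*(5 + n)/(n*(41 + p)))
W(-65, w(-6)) - 1*(-539) = 4*(-410*(-65) + 5*(-2*(-6)) - 9*(-65)*(-2*(-6)))/(-65*(41 - 2*(-6))) - 1*(-539) = 4*(-1/65)*(26650 + 5*12 - 9*(-65)*12)/(41 + 12) + 539 = 4*(-1/65)*(26650 + 60 + 7020)/53 + 539 = 4*(-1/65)*(1/53)*33730 + 539 = -26984/689 + 539 = 344387/689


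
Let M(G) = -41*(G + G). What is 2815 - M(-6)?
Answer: 2323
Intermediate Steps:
M(G) = -82*G
2815 - M(-6) = 2815 - (-82)*(-6) = 2815 - 1*492 = 2815 - 492 = 2323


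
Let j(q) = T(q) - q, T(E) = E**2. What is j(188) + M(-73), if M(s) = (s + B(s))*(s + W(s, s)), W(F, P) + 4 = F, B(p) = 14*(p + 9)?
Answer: 180506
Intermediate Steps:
B(p) = 126 + 14*p (B(p) = 14*(9 + p) = 126 + 14*p)
W(F, P) = -4 + F
M(s) = (-4 + 2*s)*(126 + 15*s) (M(s) = (s + (126 + 14*s))*(s + (-4 + s)) = (126 + 15*s)*(-4 + 2*s) = (-4 + 2*s)*(126 + 15*s))
j(q) = q**2 - q
j(188) + M(-73) = 188*(-1 + 188) + (-504 + 30*(-73)**2 + 192*(-73)) = 188*187 + (-504 + 30*5329 - 14016) = 35156 + (-504 + 159870 - 14016) = 35156 + 145350 = 180506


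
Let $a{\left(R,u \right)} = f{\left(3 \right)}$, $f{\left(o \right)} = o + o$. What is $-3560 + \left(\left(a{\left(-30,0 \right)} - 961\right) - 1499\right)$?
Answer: $-6014$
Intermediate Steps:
$f{\left(o \right)} = 2 o$
$a{\left(R,u \right)} = 6$ ($a{\left(R,u \right)} = 2 \cdot 3 = 6$)
$-3560 + \left(\left(a{\left(-30,0 \right)} - 961\right) - 1499\right) = -3560 + \left(\left(6 - 961\right) - 1499\right) = -3560 - 2454 = -6014$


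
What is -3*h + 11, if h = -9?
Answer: 38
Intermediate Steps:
-3*h + 11 = -3*(-9) + 11 = 27 + 11 = 38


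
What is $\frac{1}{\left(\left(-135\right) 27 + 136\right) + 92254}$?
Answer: $\frac{1}{88745} \approx 1.1268 \cdot 10^{-5}$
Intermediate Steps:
$\frac{1}{\left(\left(-135\right) 27 + 136\right) + 92254} = \frac{1}{\left(-3645 + 136\right) + 92254} = \frac{1}{-3509 + 92254} = \frac{1}{88745}$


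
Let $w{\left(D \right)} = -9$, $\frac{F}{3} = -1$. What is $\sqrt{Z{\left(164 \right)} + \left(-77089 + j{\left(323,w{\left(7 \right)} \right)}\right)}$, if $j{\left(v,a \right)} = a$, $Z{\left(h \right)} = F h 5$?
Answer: $i \sqrt{79558} \approx 282.06 i$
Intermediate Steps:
$F = -3$ ($F = 3 \left(-1\right) = -3$)
$Z{\left(h \right)} = - 15 h$ ($Z{\left(h \right)} = - 3 h 5 = - 15 h$)
$\sqrt{Z{\left(164 \right)} + \left(-77089 + j{\left(323,w{\left(7 \right)} \right)}\right)} = \sqrt{\left(-15\right) 164 - 77098} = \sqrt{-2460 - 77098} = \sqrt{-79558} = i \sqrt{79558}$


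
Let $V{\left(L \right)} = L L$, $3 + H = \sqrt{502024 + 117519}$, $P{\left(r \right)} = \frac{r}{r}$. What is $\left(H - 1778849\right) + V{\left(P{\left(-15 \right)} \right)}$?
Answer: $-1778851 + \sqrt{619543} \approx -1.7781 \cdot 10^{6}$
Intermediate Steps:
$P{\left(r \right)} = 1$
$H = -3 + \sqrt{619543}$ ($H = -3 + \sqrt{502024 + 117519} = -3 + \sqrt{619543} \approx 784.11$)
$V{\left(L \right)} = L^{2}$
$\left(H - 1778849\right) + V{\left(P{\left(-15 \right)} \right)} = \left(\left(-3 + \sqrt{619543}\right) - 1778849\right) + 1^{2} = \left(-1778852 + \sqrt{619543}\right) + 1 = -1778851 + \sqrt{619543}$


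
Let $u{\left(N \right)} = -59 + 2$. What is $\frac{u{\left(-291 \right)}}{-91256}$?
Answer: $\frac{57}{91256} \approx 0.00062462$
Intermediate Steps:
$u{\left(N \right)} = -57$
$\frac{u{\left(-291 \right)}}{-91256} = - \frac{57}{-91256} = \left(-57\right) \left(- \frac{1}{91256}\right) = \frac{57}{91256}$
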